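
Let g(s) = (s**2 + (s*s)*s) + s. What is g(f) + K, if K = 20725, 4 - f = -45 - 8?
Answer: 209224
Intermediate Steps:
f = 57 (f = 4 - (-45 - 8) = 4 - 1*(-53) = 4 + 53 = 57)
g(s) = s + s**2 + s**3 (g(s) = (s**2 + s**2*s) + s = (s**2 + s**3) + s = s + s**2 + s**3)
g(f) + K = 57*(1 + 57 + 57**2) + 20725 = 57*(1 + 57 + 3249) + 20725 = 57*3307 + 20725 = 188499 + 20725 = 209224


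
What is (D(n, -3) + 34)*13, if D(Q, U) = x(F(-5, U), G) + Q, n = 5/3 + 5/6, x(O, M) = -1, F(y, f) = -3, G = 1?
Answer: 923/2 ≈ 461.50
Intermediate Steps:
n = 5/2 (n = 5*(1/3) + 5*(1/6) = 5/3 + 5/6 = 5/2 ≈ 2.5000)
D(Q, U) = -1 + Q
(D(n, -3) + 34)*13 = ((-1 + 5/2) + 34)*13 = (3/2 + 34)*13 = (71/2)*13 = 923/2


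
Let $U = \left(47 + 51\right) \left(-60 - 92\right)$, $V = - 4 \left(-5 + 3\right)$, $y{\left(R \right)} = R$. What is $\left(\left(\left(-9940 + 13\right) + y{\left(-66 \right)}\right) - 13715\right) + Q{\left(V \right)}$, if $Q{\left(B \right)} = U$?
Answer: $-38604$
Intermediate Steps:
$V = 8$ ($V = \left(-4\right) \left(-2\right) = 8$)
$U = -14896$ ($U = 98 \left(-152\right) = -14896$)
$Q{\left(B \right)} = -14896$
$\left(\left(\left(-9940 + 13\right) + y{\left(-66 \right)}\right) - 13715\right) + Q{\left(V \right)} = \left(\left(\left(-9940 + 13\right) - 66\right) - 13715\right) - 14896 = \left(\left(-9927 - 66\right) - 13715\right) - 14896 = \left(-9993 - 13715\right) - 14896 = -23708 - 14896 = -38604$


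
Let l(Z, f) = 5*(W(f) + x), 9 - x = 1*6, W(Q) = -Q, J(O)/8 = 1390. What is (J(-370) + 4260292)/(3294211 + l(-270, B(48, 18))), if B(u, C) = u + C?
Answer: 1067853/823474 ≈ 1.2968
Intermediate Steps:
B(u, C) = C + u
J(O) = 11120 (J(O) = 8*1390 = 11120)
x = 3 (x = 9 - 6 = 3)
l(Z, f) = 15 - 5*f (l(Z, f) = 5*(-f + 3) = 5*(3 - f) = 15 - 5*f)
(J(-370) + 4260292)/(3294211 + l(-270, B(48, 18))) = (11120 + 4260292)/(3294211 + (15 - 5*(18 + 48))) = 4271412/(3294211 + (15 - 5*66)) = 4271412/(3294211 + (15 - 330)) = 4271412/(3294211 - 315) = 4271412/3293896 = 4271412*(1/3293896) = 1067853/823474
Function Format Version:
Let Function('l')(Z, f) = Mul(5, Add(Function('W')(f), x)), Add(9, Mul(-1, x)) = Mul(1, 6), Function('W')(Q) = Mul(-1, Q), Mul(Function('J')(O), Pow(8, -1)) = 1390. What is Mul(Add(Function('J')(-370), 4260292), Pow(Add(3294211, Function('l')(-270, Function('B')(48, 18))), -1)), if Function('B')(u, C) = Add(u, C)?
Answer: Rational(1067853, 823474) ≈ 1.2968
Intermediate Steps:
Function('B')(u, C) = Add(C, u)
Function('J')(O) = 11120 (Function('J')(O) = Mul(8, 1390) = 11120)
x = 3 (x = Add(9, Mul(-1, Mul(1, 6))) = Add(9, Mul(-1, 6)) = Add(9, -6) = 3)
Function('l')(Z, f) = Add(15, Mul(-5, f)) (Function('l')(Z, f) = Mul(5, Add(Mul(-1, f), 3)) = Mul(5, Add(3, Mul(-1, f))) = Add(15, Mul(-5, f)))
Mul(Add(Function('J')(-370), 4260292), Pow(Add(3294211, Function('l')(-270, Function('B')(48, 18))), -1)) = Mul(Add(11120, 4260292), Pow(Add(3294211, Add(15, Mul(-5, Add(18, 48)))), -1)) = Mul(4271412, Pow(Add(3294211, Add(15, Mul(-5, 66))), -1)) = Mul(4271412, Pow(Add(3294211, Add(15, -330)), -1)) = Mul(4271412, Pow(Add(3294211, -315), -1)) = Mul(4271412, Pow(3293896, -1)) = Mul(4271412, Rational(1, 3293896)) = Rational(1067853, 823474)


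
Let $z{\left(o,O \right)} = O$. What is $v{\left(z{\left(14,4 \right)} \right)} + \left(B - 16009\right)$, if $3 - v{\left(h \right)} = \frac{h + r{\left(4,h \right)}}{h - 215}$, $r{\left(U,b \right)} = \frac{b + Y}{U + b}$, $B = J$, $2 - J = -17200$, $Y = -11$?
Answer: $\frac{2018873}{1688} \approx 1196.0$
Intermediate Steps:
$J = 17202$ ($J = 2 - -17200 = 2 + 17200 = 17202$)
$B = 17202$
$r{\left(U,b \right)} = \frac{-11 + b}{U + b}$ ($r{\left(U,b \right)} = \frac{b - 11}{U + b} = \frac{-11 + b}{U + b}$)
$v{\left(h \right)} = 3 - \frac{h + \frac{-11 + h}{4 + h}}{-215 + h}$ ($v{\left(h \right)} = 3 - \frac{h + \frac{-11 + h}{4 + h}}{h - 215} = 3 - \frac{h + \frac{-11 + h}{4 + h}}{-215 + h}$)
$v{\left(z{\left(14,4 \right)} \right)} + \left(B - 16009\right) = \frac{11 - 4 - \left(4 + 4\right) \left(645 - 8\right)}{\left(-215 + 4\right) \left(4 + 4\right)} + \left(17202 - 16009\right) = \frac{11 - 4 - 8 \left(645 - 8\right)}{\left(-211\right) 8} + 1193 = \left(- \frac{1}{211}\right) \frac{1}{8} \left(11 - 4 - 8 \cdot 637\right) + 1193 = \left(- \frac{1}{211}\right) \frac{1}{8} \left(11 - 4 - 5096\right) + 1193 = \left(- \frac{1}{211}\right) \frac{1}{8} \left(-5089\right) + 1193 = \frac{5089}{1688} + 1193 = \frac{2018873}{1688}$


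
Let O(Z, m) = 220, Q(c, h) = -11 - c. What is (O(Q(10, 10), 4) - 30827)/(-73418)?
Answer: 30607/73418 ≈ 0.41689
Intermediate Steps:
(O(Q(10, 10), 4) - 30827)/(-73418) = (220 - 30827)/(-73418) = -30607*(-1/73418) = 30607/73418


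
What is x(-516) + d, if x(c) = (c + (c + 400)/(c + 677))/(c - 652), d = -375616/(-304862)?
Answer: 5999744817/3583043086 ≈ 1.6745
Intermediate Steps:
d = 187808/152431 (d = -375616*(-1/304862) = 187808/152431 ≈ 1.2321)
x(c) = (c + (400 + c)/(677 + c))/(-652 + c)
x(-516) + d = (400 + (-516)² + 678*(-516))/(-441404 + (-516)² + 25*(-516)) + 187808/152431 = (400 + 266256 - 349848)/(-441404 + 266256 - 12900) + 187808/152431 = -83192/(-188048) + 187808/152431 = -1/188048*(-83192) + 187808/152431 = 10399/23506 + 187808/152431 = 5999744817/3583043086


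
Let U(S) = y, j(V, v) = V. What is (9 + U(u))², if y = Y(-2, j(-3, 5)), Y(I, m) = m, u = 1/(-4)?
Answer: 36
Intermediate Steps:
u = -¼ ≈ -0.25000
y = -3
U(S) = -3
(9 + U(u))² = (9 - 3)² = 6² = 36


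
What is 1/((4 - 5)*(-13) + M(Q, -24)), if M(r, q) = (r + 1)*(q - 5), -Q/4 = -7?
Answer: -1/828 ≈ -0.0012077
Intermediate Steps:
Q = 28 (Q = -4*(-7) = 28)
M(r, q) = (1 + r)*(-5 + q)
1/((4 - 5)*(-13) + M(Q, -24)) = 1/((4 - 5)*(-13) + (-5 - 24 - 5*28 - 24*28)) = 1/(-1*(-13) + (-5 - 24 - 140 - 672)) = 1/(13 - 841) = 1/(-828) = -1/828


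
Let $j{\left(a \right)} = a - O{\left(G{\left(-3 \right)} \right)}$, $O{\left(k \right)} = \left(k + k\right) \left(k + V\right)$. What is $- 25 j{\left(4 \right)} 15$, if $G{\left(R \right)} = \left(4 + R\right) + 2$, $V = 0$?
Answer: $5250$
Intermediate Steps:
$G{\left(R \right)} = 6 + R$
$O{\left(k \right)} = 2 k^{2}$ ($O{\left(k \right)} = \left(k + k\right) \left(k + 0\right) = 2 k k = 2 k^{2}$)
$j{\left(a \right)} = -18 + a$ ($j{\left(a \right)} = a - 2 \left(6 - 3\right)^{2} = a - 2 \cdot 3^{2} = a - 2 \cdot 9 = a - 18 = -18 + a$)
$- 25 j{\left(4 \right)} 15 = - 25 \left(-18 + 4\right) 15 = \left(-25\right) \left(-14\right) 15 = 350 \cdot 15 = 5250$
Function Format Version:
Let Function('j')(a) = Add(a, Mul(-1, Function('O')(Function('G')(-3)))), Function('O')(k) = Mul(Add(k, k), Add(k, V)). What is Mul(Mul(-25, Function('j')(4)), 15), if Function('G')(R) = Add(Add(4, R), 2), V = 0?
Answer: 5250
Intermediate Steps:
Function('G')(R) = Add(6, R)
Function('O')(k) = Mul(2, Pow(k, 2)) (Function('O')(k) = Mul(Add(k, k), Add(k, 0)) = Mul(Mul(2, k), k) = Mul(2, Pow(k, 2)))
Function('j')(a) = Add(-18, a) (Function('j')(a) = Add(a, Mul(-1, Mul(2, Pow(Add(6, -3), 2)))) = Add(a, Mul(-1, Mul(2, Pow(3, 2)))) = Add(a, Mul(-1, Mul(2, 9))) = Add(a, Mul(-1, 18)) = Add(a, -18) = Add(-18, a))
Mul(Mul(-25, Function('j')(4)), 15) = Mul(Mul(-25, Add(-18, 4)), 15) = Mul(Mul(-25, -14), 15) = Mul(350, 15) = 5250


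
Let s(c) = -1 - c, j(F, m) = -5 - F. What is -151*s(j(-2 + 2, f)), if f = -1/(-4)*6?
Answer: -604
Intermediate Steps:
f = 3/2 (f = -1*(-¼)*6 = (¼)*6 = 3/2 ≈ 1.5000)
-151*s(j(-2 + 2, f)) = -151*(-1 - (-5 - (-2 + 2))) = -151*(-1 - (-5 - 1*0)) = -151*(-1 - (-5 + 0)) = -151*(-1 - 1*(-5)) = -151*(-1 + 5) = -151*4 = -604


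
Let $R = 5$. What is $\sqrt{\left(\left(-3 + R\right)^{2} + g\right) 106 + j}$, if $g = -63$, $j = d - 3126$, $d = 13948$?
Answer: $2 \sqrt{1142} \approx 67.587$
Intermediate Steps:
$j = 10822$ ($j = 13948 - 3126 = 10822$)
$\sqrt{\left(\left(-3 + R\right)^{2} + g\right) 106 + j} = \sqrt{\left(\left(-3 + 5\right)^{2} - 63\right) 106 + 10822} = \sqrt{\left(2^{2} - 63\right) 106 + 10822} = \sqrt{\left(4 - 63\right) 106 + 10822} = \sqrt{\left(-59\right) 106 + 10822} = \sqrt{-6254 + 10822} = \sqrt{4568} = 2 \sqrt{1142}$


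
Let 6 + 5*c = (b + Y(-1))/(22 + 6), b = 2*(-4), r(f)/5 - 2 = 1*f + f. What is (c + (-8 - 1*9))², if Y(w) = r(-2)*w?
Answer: 1620529/4900 ≈ 330.72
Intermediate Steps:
r(f) = 10 + 10*f (r(f) = 10 + 5*(1*f + f) = 10 + 5*(f + f) = 10 + 5*(2*f) = 10 + 10*f)
b = -8
Y(w) = -10*w (Y(w) = (10 + 10*(-2))*w = (10 - 20)*w = -10*w)
c = -83/70 (c = -6/5 + ((-8 - 10*(-1))/(22 + 6))/5 = -6/5 + ((-8 + 10)/28)/5 = -6/5 + (2*(1/28))/5 = -6/5 + (⅕)*(1/14) = -6/5 + 1/70 = -83/70 ≈ -1.1857)
(c + (-8 - 1*9))² = (-83/70 + (-8 - 1*9))² = (-83/70 + (-8 - 9))² = (-83/70 - 17)² = (-1273/70)² = 1620529/4900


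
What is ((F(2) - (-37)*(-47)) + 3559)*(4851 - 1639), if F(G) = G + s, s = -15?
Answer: 5804084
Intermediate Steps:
F(G) = -15 + G (F(G) = G - 15 = -15 + G)
((F(2) - (-37)*(-47)) + 3559)*(4851 - 1639) = (((-15 + 2) - (-37)*(-47)) + 3559)*(4851 - 1639) = ((-13 - 1*1739) + 3559)*3212 = ((-13 - 1739) + 3559)*3212 = (-1752 + 3559)*3212 = 1807*3212 = 5804084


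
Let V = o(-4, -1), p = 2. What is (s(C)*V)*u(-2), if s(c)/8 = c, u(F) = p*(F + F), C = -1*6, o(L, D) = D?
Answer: -384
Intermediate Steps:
V = -1
C = -6
u(F) = 4*F (u(F) = 2*(F + F) = 2*(2*F) = 4*F)
s(c) = 8*c
(s(C)*V)*u(-2) = ((8*(-6))*(-1))*(4*(-2)) = -48*(-1)*(-8) = 48*(-8) = -384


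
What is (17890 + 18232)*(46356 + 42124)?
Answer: 3196074560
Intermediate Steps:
(17890 + 18232)*(46356 + 42124) = 36122*88480 = 3196074560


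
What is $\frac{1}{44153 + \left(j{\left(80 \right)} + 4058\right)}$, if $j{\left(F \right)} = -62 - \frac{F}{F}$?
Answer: $\frac{1}{48148} \approx 2.0769 \cdot 10^{-5}$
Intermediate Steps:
$j{\left(F \right)} = -63$ ($j{\left(F \right)} = -62 - 1 = -63$)
$\frac{1}{44153 + \left(j{\left(80 \right)} + 4058\right)} = \frac{1}{44153 + \left(-63 + 4058\right)} = \frac{1}{44153 + 3995} = \frac{1}{48148}$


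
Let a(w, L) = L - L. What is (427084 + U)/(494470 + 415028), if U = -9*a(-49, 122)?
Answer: 213542/454749 ≈ 0.46958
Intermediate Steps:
a(w, L) = 0
U = 0 (U = -9*0 = 0)
(427084 + U)/(494470 + 415028) = (427084 + 0)/(494470 + 415028) = 427084/909498 = 427084*(1/909498) = 213542/454749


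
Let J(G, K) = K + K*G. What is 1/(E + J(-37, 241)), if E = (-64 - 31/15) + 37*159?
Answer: -15/42886 ≈ -0.00034976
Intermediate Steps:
J(G, K) = K + G*K
E = 87254/15 (E = (-64 - 31*1/15) + 5883 = (-64 - 31/15) + 5883 = -991/15 + 5883 = 87254/15 ≈ 5816.9)
1/(E + J(-37, 241)) = 1/(87254/15 + 241*(1 - 37)) = 1/(87254/15 + 241*(-36)) = 1/(87254/15 - 8676) = 1/(-42886/15) = -15/42886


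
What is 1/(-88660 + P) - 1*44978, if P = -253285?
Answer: -15380002211/341945 ≈ -44978.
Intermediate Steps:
1/(-88660 + P) - 1*44978 = 1/(-88660 - 253285) - 1*44978 = 1/(-341945) - 44978 = -1/341945 - 44978 = -15380002211/341945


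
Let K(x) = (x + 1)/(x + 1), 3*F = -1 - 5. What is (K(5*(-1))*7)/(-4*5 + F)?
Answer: -7/22 ≈ -0.31818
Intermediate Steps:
F = -2 (F = (-1 - 5)/3 = (⅓)*(-6) = -2)
K(x) = 1 (K(x) = (1 + x)/(1 + x) = 1)
(K(5*(-1))*7)/(-4*5 + F) = (1*7)/(-4*5 - 2) = 7/(-20 - 2) = 7/(-22) = 7*(-1/22) = -7/22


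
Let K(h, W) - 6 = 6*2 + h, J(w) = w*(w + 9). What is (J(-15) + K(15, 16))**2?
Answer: 15129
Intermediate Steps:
J(w) = w*(9 + w)
K(h, W) = 18 + h (K(h, W) = 6 + (6*2 + h) = 6 + (12 + h) = 18 + h)
(J(-15) + K(15, 16))**2 = (-15*(9 - 15) + (18 + 15))**2 = (-15*(-6) + 33)**2 = (90 + 33)**2 = 123**2 = 15129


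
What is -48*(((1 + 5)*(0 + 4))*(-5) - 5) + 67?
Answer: 6067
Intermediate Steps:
-48*(((1 + 5)*(0 + 4))*(-5) - 5) + 67 = -48*((6*4)*(-5) - 5) + 67 = -48*(24*(-5) - 5) + 67 = -48*(-120 - 5) + 67 = -48*(-125) + 67 = 6000 + 67 = 6067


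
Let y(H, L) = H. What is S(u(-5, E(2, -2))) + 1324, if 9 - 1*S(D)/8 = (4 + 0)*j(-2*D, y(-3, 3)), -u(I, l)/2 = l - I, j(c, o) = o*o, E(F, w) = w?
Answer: 1108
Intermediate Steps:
j(c, o) = o**2
u(I, l) = -2*l + 2*I (u(I, l) = -2*(l - I) = -2*l + 2*I)
S(D) = -216 (S(D) = 72 - 8*(4 + 0)*(-3)**2 = 72 - 32*9 = 72 - 8*36 = 72 - 288 = -216)
S(u(-5, E(2, -2))) + 1324 = -216 + 1324 = 1108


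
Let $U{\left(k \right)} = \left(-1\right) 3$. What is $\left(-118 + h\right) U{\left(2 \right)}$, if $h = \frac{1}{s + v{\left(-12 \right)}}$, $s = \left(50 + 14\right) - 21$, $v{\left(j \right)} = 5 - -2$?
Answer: $\frac{17697}{50} \approx 353.94$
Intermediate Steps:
$v{\left(j \right)} = 7$ ($v{\left(j \right)} = 5 + 2 = 7$)
$s = 43$ ($s = 64 - 21 = 43$)
$U{\left(k \right)} = -3$
$h = \frac{1}{50}$ ($h = \frac{1}{43 + 7} = \frac{1}{50} \approx 0.02$)
$\left(-118 + h\right) U{\left(2 \right)} = \left(-118 + \frac{1}{50}\right) \left(-3\right) = \left(- \frac{5899}{50}\right) \left(-3\right) = \frac{17697}{50}$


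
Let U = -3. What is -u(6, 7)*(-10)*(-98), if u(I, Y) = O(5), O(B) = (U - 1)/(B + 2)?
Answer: 560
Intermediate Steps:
O(B) = -4/(2 + B) (O(B) = (-3 - 1)/(B + 2) = -4/(2 + B))
u(I, Y) = -4/7 (u(I, Y) = -4/(2 + 5) = -4/7)
-u(6, 7)*(-10)*(-98) = -(-4/7*(-10))*(-98) = -40*(-98)/7 = -1*(-560) = 560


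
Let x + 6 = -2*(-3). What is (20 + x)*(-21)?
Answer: -420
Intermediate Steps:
x = 0 (x = -6 - 2*(-3) = -6 + 6 = 0)
(20 + x)*(-21) = (20 + 0)*(-21) = 20*(-21) = -420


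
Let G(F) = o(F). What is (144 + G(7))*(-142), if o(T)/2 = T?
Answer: -22436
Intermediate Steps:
o(T) = 2*T
G(F) = 2*F
(144 + G(7))*(-142) = (144 + 2*7)*(-142) = (144 + 14)*(-142) = 158*(-142) = -22436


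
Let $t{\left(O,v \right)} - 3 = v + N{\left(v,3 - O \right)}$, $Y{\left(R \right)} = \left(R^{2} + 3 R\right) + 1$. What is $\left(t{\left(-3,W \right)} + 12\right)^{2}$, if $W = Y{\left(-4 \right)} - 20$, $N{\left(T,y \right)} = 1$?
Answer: $1$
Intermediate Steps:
$Y{\left(R \right)} = 1 + R^{2} + 3 R$
$W = -15$ ($W = \left(1 + \left(-4\right)^{2} + 3 \left(-4\right)\right) - 20 = \left(1 + 16 - 12\right) - 20 = 5 - 20 = -15$)
$t{\left(O,v \right)} = 4 + v$ ($t{\left(O,v \right)} = 3 + \left(v + 1\right) = 3 + \left(1 + v\right) = 4 + v$)
$\left(t{\left(-3,W \right)} + 12\right)^{2} = \left(\left(4 - 15\right) + 12\right)^{2} = \left(-11 + 12\right)^{2} = 1^{2} = 1$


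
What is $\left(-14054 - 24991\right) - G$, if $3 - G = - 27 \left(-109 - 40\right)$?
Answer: $-35025$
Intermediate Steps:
$G = -4020$ ($G = 3 - - 27 \left(-109 - 40\right) = 3 - \left(-27\right) \left(-149\right) = 3 - 4023 = -4020$)
$\left(-14054 - 24991\right) - G = \left(-14054 - 24991\right) - -4020 = \left(-14054 - 24991\right) + 4020 = -39045 + 4020 = -35025$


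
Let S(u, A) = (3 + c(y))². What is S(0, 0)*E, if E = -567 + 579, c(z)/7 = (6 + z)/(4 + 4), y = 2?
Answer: 1200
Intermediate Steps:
c(z) = 21/4 + 7*z/8 (c(z) = 7*((6 + z)/(4 + 4)) = 7*((6 + z)/8) = 7*((6 + z)*(⅛)) = 7*(¾ + z/8) = 21/4 + 7*z/8)
S(u, A) = 100 (S(u, A) = (3 + (21/4 + (7/8)*2))² = (3 + (21/4 + 7/4))² = (3 + 7)² = 10² = 100)
E = 12
S(0, 0)*E = 100*12 = 1200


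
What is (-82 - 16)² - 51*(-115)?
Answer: 15469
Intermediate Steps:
(-82 - 16)² - 51*(-115) = (-98)² + 5865 = 9604 + 5865 = 15469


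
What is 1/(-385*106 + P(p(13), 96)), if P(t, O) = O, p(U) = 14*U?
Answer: -1/40714 ≈ -2.4562e-5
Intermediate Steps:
1/(-385*106 + P(p(13), 96)) = 1/(-385*106 + 96) = 1/(-40810 + 96) = 1/(-40714) = -1/40714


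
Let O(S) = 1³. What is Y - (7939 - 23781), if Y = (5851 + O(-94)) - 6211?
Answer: 15483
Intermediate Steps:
O(S) = 1
Y = -359 (Y = (5851 + 1) - 6211 = 5852 - 6211 = -359)
Y - (7939 - 23781) = -359 - (7939 - 23781) = -359 - 1*(-15842) = -359 + 15842 = 15483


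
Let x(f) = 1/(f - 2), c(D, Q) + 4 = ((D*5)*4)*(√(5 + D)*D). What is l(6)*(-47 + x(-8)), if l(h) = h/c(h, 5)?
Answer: -1413/7127980 - 12717*√11/356399 ≈ -0.11854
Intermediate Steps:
c(D, Q) = -4 + 20*D²*√(5 + D) (c(D, Q) = -4 + ((D*5)*4)*(√(5 + D)*D) = -4 + ((5*D)*4)*(D*√(5 + D)) = -4 + (20*D)*(D*√(5 + D)) = -4 + 20*D²*√(5 + D))
x(f) = 1/(-2 + f)
l(h) = h/(-4 + 20*h²*√(5 + h))
l(6)*(-47 + x(-8)) = ((¼)*6/(-1 + 5*6²*√(5 + 6)))*(-47 + 1/(-2 - 8)) = ((¼)*6/(-1 + 5*36*√11))*(-47 + 1/(-10)) = ((¼)*6/(-1 + 180*√11))*(-47 - ⅒) = (3/(2*(-1 + 180*√11)))*(-471/10) = -1413/(20*(-1 + 180*√11))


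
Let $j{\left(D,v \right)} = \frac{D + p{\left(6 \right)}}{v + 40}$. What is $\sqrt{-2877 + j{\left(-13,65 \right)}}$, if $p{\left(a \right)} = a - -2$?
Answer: $\frac{i \sqrt{1268778}}{21} \approx 53.638 i$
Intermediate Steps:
$p{\left(a \right)} = 2 + a$ ($p{\left(a \right)} = a + 2 = 2 + a$)
$j{\left(D,v \right)} = \frac{8 + D}{40 + v}$ ($j{\left(D,v \right)} = \frac{D + \left(2 + 6\right)}{v + 40} = \frac{D + 8}{40 + v} = \frac{8 + D}{40 + v}$)
$\sqrt{-2877 + j{\left(-13,65 \right)}} = \sqrt{-2877 + \frac{8 - 13}{40 + 65}} = \sqrt{-2877 + \frac{1}{105} \left(-5\right)} = \sqrt{-2877 - \frac{1}{21}} = \sqrt{- \frac{60418}{21}} = \frac{i \sqrt{1268778}}{21}$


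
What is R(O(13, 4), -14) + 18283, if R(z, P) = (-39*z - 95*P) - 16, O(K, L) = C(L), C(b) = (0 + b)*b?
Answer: 18973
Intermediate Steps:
C(b) = b² (C(b) = b*b = b²)
O(K, L) = L²
R(z, P) = -16 - 95*P - 39*z (R(z, P) = (-95*P - 39*z) - 16 = -16 - 95*P - 39*z)
R(O(13, 4), -14) + 18283 = (-16 - 95*(-14) - 39*4²) + 18283 = (-16 + 1330 - 39*16) + 18283 = (-16 + 1330 - 624) + 18283 = 690 + 18283 = 18973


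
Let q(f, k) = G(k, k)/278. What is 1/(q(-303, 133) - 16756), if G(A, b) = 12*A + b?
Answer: -278/4656439 ≈ -5.9702e-5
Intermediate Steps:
G(A, b) = b + 12*A
q(f, k) = 13*k/278 (q(f, k) = (k + 12*k)/278 = (13*k)*(1/278) = 13*k/278)
1/(q(-303, 133) - 16756) = 1/((13/278)*133 - 16756) = 1/(1729/278 - 16756) = 1/(-4656439/278) = -278/4656439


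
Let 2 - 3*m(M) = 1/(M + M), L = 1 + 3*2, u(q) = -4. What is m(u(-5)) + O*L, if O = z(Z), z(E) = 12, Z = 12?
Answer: 2033/24 ≈ 84.708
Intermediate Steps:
O = 12
L = 7 (L = 1 + 6 = 7)
m(M) = ⅔ - 1/(6*M) (m(M) = ⅔ - 1/(3*(M + M)) = ⅔ - 1/(2*M)/3 = ⅔ - 1/(6*M))
m(u(-5)) + O*L = (⅙)*(-1 + 4*(-4))/(-4) + 12*7 = (⅙)*(-¼)*(-1 - 16) + 84 = (⅙)*(-¼)*(-17) + 84 = 17/24 + 84 = 2033/24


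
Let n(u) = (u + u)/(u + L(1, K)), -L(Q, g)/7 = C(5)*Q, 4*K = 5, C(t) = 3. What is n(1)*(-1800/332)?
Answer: 45/83 ≈ 0.54217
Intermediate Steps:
K = 5/4 (K = (¼)*5 = 5/4 ≈ 1.2500)
L(Q, g) = -21*Q
n(u) = 2*u/(-21 + u) (n(u) = (u + u)/(u - 21*1) = (2*u)/(u - 21) = (2*u)/(-21 + u) = 2*u/(-21 + u))
n(1)*(-1800/332) = (2*1/(-21 + 1))*(-1800/332) = (2*1/(-20))*(-1800*1/332) = (2*1*(-1/20))*(-450/83) = -⅒*(-450/83) = 45/83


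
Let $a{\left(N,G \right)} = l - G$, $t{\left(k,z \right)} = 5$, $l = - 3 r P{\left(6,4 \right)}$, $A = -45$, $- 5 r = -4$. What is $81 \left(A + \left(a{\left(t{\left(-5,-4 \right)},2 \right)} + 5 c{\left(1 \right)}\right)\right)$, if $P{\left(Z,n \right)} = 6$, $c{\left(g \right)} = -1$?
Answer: $- \frac{26892}{5} \approx -5378.4$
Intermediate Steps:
$r = \frac{4}{5}$ ($r = \left(- \frac{1}{5}\right) \left(-4\right) = \frac{4}{5} \approx 0.8$)
$l = - \frac{72}{5}$ ($l = \left(-3\right) \frac{4}{5} \cdot 6 = \left(- \frac{12}{5}\right) 6 = - \frac{72}{5} \approx -14.4$)
$a{\left(N,G \right)} = - \frac{72}{5} - G$
$81 \left(A + \left(a{\left(t{\left(-5,-4 \right)},2 \right)} + 5 c{\left(1 \right)}\right)\right) = 81 \left(-45 + \left(\left(- \frac{72}{5} - 2\right) + 5 \left(-1\right)\right)\right) = 81 \left(-45 - \frac{107}{5}\right) = 81 \left(- \frac{332}{5}\right) = - \frac{26892}{5}$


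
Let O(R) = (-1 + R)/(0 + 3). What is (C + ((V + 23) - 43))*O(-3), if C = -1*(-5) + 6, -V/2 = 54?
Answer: 156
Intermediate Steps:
V = -108 (V = -2*54 = -108)
O(R) = -⅓ + R/3 (O(R) = (-1 + R)/3 = (-1 + R)*(⅓) = -⅓ + R/3)
C = 11 (C = 5 + 6 = 11)
(C + ((V + 23) - 43))*O(-3) = (11 + ((-108 + 23) - 43))*(-⅓ + (⅓)*(-3)) = (11 + (-85 - 43))*(-⅓ - 1) = (11 - 128)*(-4/3) = -117*(-4/3) = 156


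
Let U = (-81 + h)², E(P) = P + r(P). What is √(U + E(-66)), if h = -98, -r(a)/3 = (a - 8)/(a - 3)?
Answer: √16913073/23 ≈ 178.81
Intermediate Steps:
r(a) = -3*(-8 + a)/(-3 + a) (r(a) = -3*(a - 8)/(a - 3) = -3*(-8 + a)/(-3 + a))
E(P) = P + 3*(8 - P)/(-3 + P)
U = 32041 (U = (-81 - 98)² = (-179)² = 32041)
√(U + E(-66)) = √(32041 + (24 + (-66)² - 6*(-66))/(-3 - 66)) = √(32041 + (24 + 4356 + 396)/(-69)) = √(32041 - 1/69*4776) = √(32041 - 1592/23) = √(735351/23) = √16913073/23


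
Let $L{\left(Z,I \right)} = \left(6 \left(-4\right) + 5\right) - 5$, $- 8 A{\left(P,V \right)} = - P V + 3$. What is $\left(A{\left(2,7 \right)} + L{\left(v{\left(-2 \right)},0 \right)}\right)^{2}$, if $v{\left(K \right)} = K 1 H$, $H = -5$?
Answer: $\frac{32761}{64} \approx 511.89$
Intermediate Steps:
$A{\left(P,V \right)} = - \frac{3}{8} + \frac{P V}{8}$ ($A{\left(P,V \right)} = - \frac{- P V + 3}{8} = - \frac{3 - P V}{8} = - \frac{3}{8} + \frac{P V}{8}$)
$v{\left(K \right)} = - 5 K$ ($v{\left(K \right)} = K 1 \left(-5\right) = K \left(-5\right) = - 5 K$)
$L{\left(Z,I \right)} = -24$ ($L{\left(Z,I \right)} = \left(-24 + 5\right) - 5 = -19 - 5 = -24$)
$\left(A{\left(2,7 \right)} + L{\left(v{\left(-2 \right)},0 \right)}\right)^{2} = \left(\left(- \frac{3}{8} + \frac{1}{8} \cdot 2 \cdot 7\right) - 24\right)^{2} = \left(\left(- \frac{3}{8} + \frac{7}{4}\right) - 24\right)^{2} = \left(\frac{11}{8} - 24\right)^{2} = \left(- \frac{181}{8}\right)^{2} = \frac{32761}{64}$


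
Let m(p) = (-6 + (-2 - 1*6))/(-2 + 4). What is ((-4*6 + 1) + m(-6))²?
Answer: 900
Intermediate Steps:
m(p) = -7 (m(p) = (-6 + (-2 - 6))/2 = (-6 - 8)*(½) = -14*½ = -7)
((-4*6 + 1) + m(-6))² = ((-4*6 + 1) - 7)² = ((-24 + 1) - 7)² = (-23 - 7)² = (-30)² = 900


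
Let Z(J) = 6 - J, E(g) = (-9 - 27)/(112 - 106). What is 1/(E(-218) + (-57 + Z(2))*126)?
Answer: -1/6684 ≈ -0.00014961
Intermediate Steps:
E(g) = -6 (E(g) = -36/6 = -36*⅙ = -6)
1/(E(-218) + (-57 + Z(2))*126) = 1/(-6 + (-57 + (6 - 1*2))*126) = 1/(-6 + (-57 + (6 - 2))*126) = 1/(-6 + (-57 + 4)*126) = 1/(-6 - 53*126) = 1/(-6 - 6678) = 1/(-6684) = -1/6684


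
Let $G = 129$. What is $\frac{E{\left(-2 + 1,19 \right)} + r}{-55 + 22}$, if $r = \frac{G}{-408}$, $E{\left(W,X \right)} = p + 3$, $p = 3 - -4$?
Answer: $- \frac{439}{1496} \approx -0.29345$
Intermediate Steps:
$p = 7$ ($p = 3 + 4 = 7$)
$E{\left(W,X \right)} = 10$ ($E{\left(W,X \right)} = 7 + 3 = 10$)
$r = - \frac{43}{136}$ ($r = \frac{129}{-408} = 129 \left(- \frac{1}{408}\right) = - \frac{43}{136} \approx -0.31618$)
$\frac{E{\left(-2 + 1,19 \right)} + r}{-55 + 22} = \frac{10 - \frac{43}{136}}{-55 + 22} = \frac{1317}{136 \left(-33\right)} = \frac{1317}{136} \left(- \frac{1}{33}\right) = - \frac{439}{1496}$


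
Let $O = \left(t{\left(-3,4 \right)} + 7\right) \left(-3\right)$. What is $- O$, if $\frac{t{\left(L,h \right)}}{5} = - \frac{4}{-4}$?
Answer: $36$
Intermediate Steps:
$t{\left(L,h \right)} = 5$ ($t{\left(L,h \right)} = 5 \left(- \frac{4}{-4}\right) = 5 \left(\left(-4\right) \left(- \frac{1}{4}\right)\right) = 5 \cdot 1 = 5$)
$O = -36$ ($O = \left(5 + 7\right) \left(-3\right) = 12 \left(-3\right) = -36$)
$- O = \left(-1\right) \left(-36\right) = 36$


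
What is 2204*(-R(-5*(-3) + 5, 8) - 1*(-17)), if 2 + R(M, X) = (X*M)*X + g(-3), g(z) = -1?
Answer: -2777040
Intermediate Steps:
R(M, X) = -3 + M*X**2 (R(M, X) = -2 + ((X*M)*X - 1) = -2 + ((M*X)*X - 1) = -2 + (M*X**2 - 1) = -2 + (-1 + M*X**2) = -3 + M*X**2)
2204*(-R(-5*(-3) + 5, 8) - 1*(-17)) = 2204*(-(-3 + (-5*(-3) + 5)*8**2) - 1*(-17)) = 2204*(-(-3 + (15 + 5)*64) + 17) = 2204*(-(-3 + 20*64) + 17) = 2204*(-(-3 + 1280) + 17) = 2204*(-1*1277 + 17) = 2204*(-1277 + 17) = 2204*(-1260) = -2777040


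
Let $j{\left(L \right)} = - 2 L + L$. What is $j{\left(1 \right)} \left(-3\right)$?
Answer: $3$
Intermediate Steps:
$j{\left(L \right)} = - L$
$j{\left(1 \right)} \left(-3\right) = \left(-1\right) 1 \left(-3\right) = \left(-1\right) \left(-3\right) = 3$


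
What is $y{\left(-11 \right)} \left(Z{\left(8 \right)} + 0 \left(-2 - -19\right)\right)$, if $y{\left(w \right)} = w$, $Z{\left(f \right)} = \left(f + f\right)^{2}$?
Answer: $-2816$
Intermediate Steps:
$Z{\left(f \right)} = 4 f^{2}$ ($Z{\left(f \right)} = \left(2 f\right)^{2} = 4 f^{2}$)
$y{\left(-11 \right)} \left(Z{\left(8 \right)} + 0 \left(-2 - -19\right)\right) = - 11 \left(4 \cdot 8^{2} + 0 \left(-2 - -19\right)\right) = - 11 \left(4 \cdot 64 + 0 \left(-2 + 19\right)\right) = - 11 \left(256 + 0 \cdot 17\right) = - 11 \left(256 + 0\right) = \left(-11\right) 256 = -2816$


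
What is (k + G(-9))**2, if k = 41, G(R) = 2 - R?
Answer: 2704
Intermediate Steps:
(k + G(-9))**2 = (41 + (2 - 1*(-9)))**2 = (41 + (2 + 9))**2 = (41 + 11)**2 = 52**2 = 2704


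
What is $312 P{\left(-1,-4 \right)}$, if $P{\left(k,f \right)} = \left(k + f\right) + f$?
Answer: $-2808$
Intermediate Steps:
$P{\left(k,f \right)} = k + 2 f$ ($P{\left(k,f \right)} = \left(f + k\right) + f = k + 2 f$)
$312 P{\left(-1,-4 \right)} = 312 \left(-1 + 2 \left(-4\right)\right) = 312 \left(-1 - 8\right) = 312 \left(-9\right) = -2808$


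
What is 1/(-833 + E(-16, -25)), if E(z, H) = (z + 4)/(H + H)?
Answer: -25/20819 ≈ -0.0012008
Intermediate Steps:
E(z, H) = (4 + z)/(2*H) (E(z, H) = (4 + z)/((2*H)) = (4 + z)*(1/(2*H)) = (4 + z)/(2*H))
1/(-833 + E(-16, -25)) = 1/(-833 + (½)*(4 - 16)/(-25)) = 1/(-833 + (½)*(-1/25)*(-12)) = 1/(-833 + 6/25) = 1/(-20819/25) = -25/20819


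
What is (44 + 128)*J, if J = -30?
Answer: -5160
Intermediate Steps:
(44 + 128)*J = (44 + 128)*(-30) = 172*(-30) = -5160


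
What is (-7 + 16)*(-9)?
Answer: -81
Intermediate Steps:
(-7 + 16)*(-9) = 9*(-9) = -81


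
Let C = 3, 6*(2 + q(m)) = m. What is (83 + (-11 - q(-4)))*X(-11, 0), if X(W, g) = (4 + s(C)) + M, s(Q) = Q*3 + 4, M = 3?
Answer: 4480/3 ≈ 1493.3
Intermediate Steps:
q(m) = -2 + m/6
s(Q) = 4 + 3*Q (s(Q) = 3*Q + 4 = 4 + 3*Q)
X(W, g) = 20 (X(W, g) = (4 + (4 + 3*3)) + 3 = (4 + (4 + 9)) + 3 = (4 + 13) + 3 = 17 + 3 = 20)
(83 + (-11 - q(-4)))*X(-11, 0) = (83 + (-11 - (-2 + (⅙)*(-4))))*20 = (83 + (-11 - (-2 - ⅔)))*20 = (83 + (-11 - 1*(-8/3)))*20 = (83 + (-11 + 8/3))*20 = (83 - 25/3)*20 = (224/3)*20 = 4480/3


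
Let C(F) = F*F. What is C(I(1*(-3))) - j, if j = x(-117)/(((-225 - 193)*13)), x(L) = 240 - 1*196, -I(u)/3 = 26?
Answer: 1502750/247 ≈ 6084.0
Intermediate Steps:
I(u) = -78 (I(u) = -3*26 = -78)
C(F) = F²
x(L) = 44 (x(L) = 240 - 196 = 44)
j = -2/247 (j = 44/(((-225 - 193)*13)) = 44/((-418*13)) = 44/(-5434) = 44*(-1/5434) = -2/247 ≈ -0.0080972)
C(I(1*(-3))) - j = (-78)² - 1*(-2/247) = 6084 + 2/247 = 1502750/247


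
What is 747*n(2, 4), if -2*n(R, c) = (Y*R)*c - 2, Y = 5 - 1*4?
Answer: -2241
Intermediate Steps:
Y = 1 (Y = 5 - 4 = 1)
n(R, c) = 1 - R*c/2 (n(R, c) = -((1*R)*c - 2)/2 = -(R*c - 2)/2 = -(-2 + R*c)/2 = 1 - R*c/2)
747*n(2, 4) = 747*(1 - ½*2*4) = 747*(1 - 4) = 747*(-3) = -2241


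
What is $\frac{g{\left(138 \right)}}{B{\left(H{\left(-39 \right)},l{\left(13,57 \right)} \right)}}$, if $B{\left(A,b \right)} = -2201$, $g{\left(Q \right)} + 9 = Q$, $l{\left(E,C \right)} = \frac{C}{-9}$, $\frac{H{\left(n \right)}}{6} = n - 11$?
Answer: $- \frac{129}{2201} \approx -0.05861$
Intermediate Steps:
$H{\left(n \right)} = -66 + 6 n$ ($H{\left(n \right)} = 6 \left(n - 11\right) = 6 \left(-11 + n\right) = -66 + 6 n$)
$l{\left(E,C \right)} = - \frac{C}{9}$ ($l{\left(E,C \right)} = C \left(- \frac{1}{9}\right) = - \frac{C}{9}$)
$g{\left(Q \right)} = -9 + Q$
$\frac{g{\left(138 \right)}}{B{\left(H{\left(-39 \right)},l{\left(13,57 \right)} \right)}} = \frac{-9 + 138}{-2201} = 129 \left(- \frac{1}{2201}\right) = - \frac{129}{2201}$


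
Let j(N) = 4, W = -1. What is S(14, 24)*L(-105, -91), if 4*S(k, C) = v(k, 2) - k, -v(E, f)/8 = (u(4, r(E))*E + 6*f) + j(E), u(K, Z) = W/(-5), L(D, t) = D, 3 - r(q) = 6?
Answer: 8631/2 ≈ 4315.5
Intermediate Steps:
r(q) = -3 (r(q) = 3 - 1*6 = 3 - 6 = -3)
u(K, Z) = 1/5 (u(K, Z) = -1/(-5) = -1*(-1/5) = 1/5)
v(E, f) = -32 - 48*f - 8*E/5 (v(E, f) = -8*((E/5 + 6*f) + 4) = -8*((6*f + E/5) + 4) = -8*(4 + 6*f + E/5) = -32 - 48*f - 8*E/5)
S(k, C) = -32 - 13*k/20 (S(k, C) = ((-32 - 48*2 - 8*k/5) - k)/4 = ((-32 - 96 - 8*k/5) - k)/4 = ((-128 - 8*k/5) - k)/4 = (-128 - 13*k/5)/4 = -32 - 13*k/20)
S(14, 24)*L(-105, -91) = (-32 - 13/20*14)*(-105) = (-32 - 91/10)*(-105) = -411/10*(-105) = 8631/2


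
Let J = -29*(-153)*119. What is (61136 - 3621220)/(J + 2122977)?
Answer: -890021/662745 ≈ -1.3429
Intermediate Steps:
J = 528003 (J = 4437*119 = 528003)
(61136 - 3621220)/(J + 2122977) = (61136 - 3621220)/(528003 + 2122977) = -3560084/2650980 = -3560084*1/2650980 = -890021/662745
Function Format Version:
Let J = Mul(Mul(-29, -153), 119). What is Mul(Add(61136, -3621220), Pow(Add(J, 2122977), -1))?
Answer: Rational(-890021, 662745) ≈ -1.3429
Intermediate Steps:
J = 528003 (J = Mul(4437, 119) = 528003)
Mul(Add(61136, -3621220), Pow(Add(J, 2122977), -1)) = Mul(Add(61136, -3621220), Pow(Add(528003, 2122977), -1)) = Mul(-3560084, Pow(2650980, -1)) = Mul(-3560084, Rational(1, 2650980)) = Rational(-890021, 662745)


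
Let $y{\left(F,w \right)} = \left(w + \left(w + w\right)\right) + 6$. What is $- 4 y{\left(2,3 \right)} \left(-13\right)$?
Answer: $780$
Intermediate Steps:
$y{\left(F,w \right)} = 6 + 3 w$ ($y{\left(F,w \right)} = \left(w + 2 w\right) + 6 = 3 w + 6 = 6 + 3 w$)
$- 4 y{\left(2,3 \right)} \left(-13\right) = - 4 \left(6 + 3 \cdot 3\right) \left(-13\right) = - 4 \left(6 + 9\right) \left(-13\right) = \left(-4\right) 15 \left(-13\right) = \left(-60\right) \left(-13\right) = 780$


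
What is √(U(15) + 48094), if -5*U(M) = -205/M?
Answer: √10821765/15 ≈ 219.31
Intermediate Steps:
U(M) = 41/M (U(M) = -(-41)/M = 41/M)
√(U(15) + 48094) = √(41/15 + 48094) = √(721451/15) = √10821765/15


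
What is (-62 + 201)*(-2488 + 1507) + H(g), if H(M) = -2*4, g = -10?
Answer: -136367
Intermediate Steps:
H(M) = -8
(-62 + 201)*(-2488 + 1507) + H(g) = (-62 + 201)*(-2488 + 1507) - 8 = 139*(-981) - 8 = -136359 - 8 = -136367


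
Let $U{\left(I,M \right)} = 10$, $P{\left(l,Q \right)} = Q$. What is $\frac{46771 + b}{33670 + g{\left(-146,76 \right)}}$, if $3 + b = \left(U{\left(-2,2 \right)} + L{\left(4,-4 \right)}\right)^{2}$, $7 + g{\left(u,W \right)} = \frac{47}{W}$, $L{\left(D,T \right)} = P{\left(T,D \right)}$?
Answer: $\frac{3569264}{2558435} \approx 1.3951$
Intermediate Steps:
$L{\left(D,T \right)} = D$
$g{\left(u,W \right)} = -7 + \frac{47}{W}$
$b = 193$ ($b = -3 + \left(10 + 4\right)^{2} = -3 + 14^{2} = -3 + 196 = 193$)
$\frac{46771 + b}{33670 + g{\left(-146,76 \right)}} = \frac{46771 + 193}{33670 - \left(7 - \frac{47}{76}\right)} = \frac{46964}{33670 + \left(-7 + 47 \cdot \frac{1}{76}\right)} = \frac{46964}{33670 + \left(-7 + \frac{47}{76}\right)} = \frac{46964}{33670 - \frac{485}{76}} = \frac{46964}{\frac{2558435}{76}} = 46964 \cdot \frac{76}{2558435} = \frac{3569264}{2558435}$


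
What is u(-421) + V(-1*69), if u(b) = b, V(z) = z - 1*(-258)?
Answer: -232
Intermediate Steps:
V(z) = 258 + z (V(z) = z + 258 = 258 + z)
u(-421) + V(-1*69) = -421 + (258 - 1*69) = -421 + (258 - 69) = -421 + 189 = -232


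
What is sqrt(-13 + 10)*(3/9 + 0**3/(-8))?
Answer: I*sqrt(3)/3 ≈ 0.57735*I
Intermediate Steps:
sqrt(-13 + 10)*(3/9 + 0**3/(-8)) = sqrt(-3)*(3*(1/9) + 0*(-1/8)) = (I*sqrt(3))*(1/3 + 0) = (I*sqrt(3))*(1/3) = I*sqrt(3)/3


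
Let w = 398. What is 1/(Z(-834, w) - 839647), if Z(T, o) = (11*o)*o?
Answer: 1/902797 ≈ 1.1077e-6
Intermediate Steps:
Z(T, o) = 11*o²
1/(Z(-834, w) - 839647) = 1/(11*398² - 839647) = 1/(11*158404 - 839647) = 1/(1742444 - 839647) = 1/902797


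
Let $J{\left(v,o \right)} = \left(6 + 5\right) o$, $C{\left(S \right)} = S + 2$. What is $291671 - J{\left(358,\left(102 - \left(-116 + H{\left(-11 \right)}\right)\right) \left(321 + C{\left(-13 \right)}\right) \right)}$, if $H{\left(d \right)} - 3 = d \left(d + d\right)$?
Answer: $383741$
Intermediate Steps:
$H{\left(d \right)} = 3 + 2 d^{2}$ ($H{\left(d \right)} = 3 + d \left(d + d\right) = 3 + d 2 d = 3 + 2 d^{2}$)
$C{\left(S \right)} = 2 + S$
$J{\left(v,o \right)} = 11 o$
$291671 - J{\left(358,\left(102 - \left(-116 + H{\left(-11 \right)}\right)\right) \left(321 + C{\left(-13 \right)}\right) \right)} = 291671 - 11 \left(102 + \left(116 - \left(3 + 2 \left(-11\right)^{2}\right)\right)\right) \left(321 + \left(2 - 13\right)\right) = 291671 - 11 \left(102 + \left(116 - \left(3 + 2 \cdot 121\right)\right)\right) \left(321 - 11\right) = 291671 - 11 \left(102 + \left(116 - \left(3 + 242\right)\right)\right) 310 = 291671 - 11 \left(102 + \left(116 - 245\right)\right) 310 = 291671 - 11 \left(102 - 129\right) 310 = 291671 - 11 \left(\left(-27\right) 310\right) = 291671 - 11 \left(-8370\right) = 291671 - -92070 = 291671 + 92070 = 383741$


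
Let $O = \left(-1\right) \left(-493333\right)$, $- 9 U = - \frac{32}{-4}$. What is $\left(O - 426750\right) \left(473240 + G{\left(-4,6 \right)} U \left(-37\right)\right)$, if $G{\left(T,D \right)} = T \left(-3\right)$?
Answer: $\frac{94608051032}{3} \approx 3.1536 \cdot 10^{10}$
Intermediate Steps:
$G{\left(T,D \right)} = - 3 T$
$U = - \frac{8}{9}$ ($U = - \frac{\left(-32\right) \frac{1}{-4}}{9} = - \frac{\left(-32\right) \left(- \frac{1}{4}\right)}{9} = \left(- \frac{1}{9}\right) 8 = - \frac{8}{9} \approx -0.88889$)
$O = 493333$
$\left(O - 426750\right) \left(473240 + G{\left(-4,6 \right)} U \left(-37\right)\right) = \left(493333 - 426750\right) \left(473240 + \left(-3\right) \left(-4\right) \left(- \frac{8}{9}\right) \left(-37\right)\right) = 66583 \left(473240 + 12 \left(- \frac{8}{9}\right) \left(-37\right)\right) = 66583 \left(473240 - - \frac{1184}{3}\right) = 66583 \left(473240 + \frac{1184}{3}\right) = 66583 \cdot \frac{1420904}{3} = \frac{94608051032}{3}$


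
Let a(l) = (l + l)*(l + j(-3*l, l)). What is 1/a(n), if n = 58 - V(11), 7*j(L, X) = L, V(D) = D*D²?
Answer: 7/12964232 ≈ 5.3995e-7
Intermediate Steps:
V(D) = D³
j(L, X) = L/7
n = -1273 (n = 58 - 1*11³ = 58 - 1*1331 = 58 - 1331 = -1273)
a(l) = 8*l²/7 (a(l) = (l + l)*(l + (-3*l)/7) = (2*l)*(l - 3*l/7) = (2*l)*(4*l/7) = 8*l²/7)
1/a(n) = 1/((8/7)*(-1273)²) = 1/((8/7)*1620529) = 1/(12964232/7) = 7/12964232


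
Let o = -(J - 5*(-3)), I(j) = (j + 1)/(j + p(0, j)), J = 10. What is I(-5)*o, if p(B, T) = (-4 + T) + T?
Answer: -100/19 ≈ -5.2632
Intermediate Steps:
p(B, T) = -4 + 2*T
I(j) = (1 + j)/(-4 + 3*j) (I(j) = (j + 1)/(j + (-4 + 2*j)) = (1 + j)/(-4 + 3*j))
o = -25 (o = -(10 - 5*(-3)) = -(10 + 15) = -1*25 = -25)
I(-5)*o = ((1 - 5)/(-4 + 3*(-5)))*(-25) = (-4/(-4 - 15))*(-25) = (-4/(-19))*(-25) = -1/19*(-4)*(-25) = (4/19)*(-25) = -100/19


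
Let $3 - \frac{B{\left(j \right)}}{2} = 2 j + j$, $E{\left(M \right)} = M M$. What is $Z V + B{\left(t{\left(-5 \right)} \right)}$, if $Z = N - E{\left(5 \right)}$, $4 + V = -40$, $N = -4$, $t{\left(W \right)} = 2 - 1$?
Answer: $1276$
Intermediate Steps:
$E{\left(M \right)} = M^{2}$
$t{\left(W \right)} = 1$
$V = -44$ ($V = -4 - 40 = -44$)
$B{\left(j \right)} = 6 - 6 j$ ($B{\left(j \right)} = 6 - 2 \left(2 j + j\right) = 6 - 2 \cdot 3 j = 6 - 6 j$)
$Z = -29$ ($Z = -4 - 5^{2} = -4 - 25 = -29$)
$Z V + B{\left(t{\left(-5 \right)} \right)} = \left(-29\right) \left(-44\right) + \left(6 - 6\right) = 1276 + \left(6 - 6\right) = 1276 + 0 = 1276$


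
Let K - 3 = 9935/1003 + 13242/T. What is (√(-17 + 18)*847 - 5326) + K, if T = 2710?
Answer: -6063072152/1359065 ≈ -4461.2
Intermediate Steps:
K = 24179983/1359065 (K = 3 + (9935/1003 + 13242/2710) = 3 + (9935*(1/1003) + 13242*(1/2710)) = 3 + (9935/1003 + 6621/1355) = 3 + 20102788/1359065 = 24179983/1359065 ≈ 17.792)
(√(-17 + 18)*847 - 5326) + K = (√(-17 + 18)*847 - 5326) + 24179983/1359065 = (√1*847 - 5326) + 24179983/1359065 = (1*847 - 5326) + 24179983/1359065 = (847 - 5326) + 24179983/1359065 = -4479 + 24179983/1359065 = -6063072152/1359065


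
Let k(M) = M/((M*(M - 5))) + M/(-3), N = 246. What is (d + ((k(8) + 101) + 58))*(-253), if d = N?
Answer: -305624/3 ≈ -1.0187e+5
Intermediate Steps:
k(M) = 1/(-5 + M) - M/3 (k(M) = M/((M*(-5 + M))) + M*(-⅓) = M*(1/(M*(-5 + M))) - M/3 = 1/(-5 + M) - M/3)
d = 246
(d + ((k(8) + 101) + 58))*(-253) = (246 + (((3 - 1*8² + 5*8)/(3*(-5 + 8)) + 101) + 58))*(-253) = (246 + (((⅓)*(3 - 1*64 + 40)/3 + 101) + 58))*(-253) = (246 + (((⅓)*(⅓)*(3 - 64 + 40) + 101) + 58))*(-253) = (246 + (((⅓)*(⅓)*(-21) + 101) + 58))*(-253) = (246 + ((-7/3 + 101) + 58))*(-253) = (246 + (296/3 + 58))*(-253) = (246 + 470/3)*(-253) = (1208/3)*(-253) = -305624/3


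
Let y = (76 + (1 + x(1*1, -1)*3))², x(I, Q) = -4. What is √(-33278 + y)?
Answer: I*√29053 ≈ 170.45*I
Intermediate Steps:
y = 4225 (y = (76 + (1 - 4*3))² = (76 + (1 - 12))² = (76 - 11)² = 65² = 4225)
√(-33278 + y) = √(-33278 + 4225) = √(-29053) = I*√29053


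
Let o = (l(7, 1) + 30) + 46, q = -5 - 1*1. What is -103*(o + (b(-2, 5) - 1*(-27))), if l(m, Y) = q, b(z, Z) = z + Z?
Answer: -10300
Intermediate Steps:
b(z, Z) = Z + z
q = -6 (q = -5 - 1 = -6)
l(m, Y) = -6
o = 70 (o = (-6 + 30) + 46 = 24 + 46 = 70)
-103*(o + (b(-2, 5) - 1*(-27))) = -103*(70 + ((5 - 2) - 1*(-27))) = -103*(70 + (3 + 27)) = -103*(70 + 30) = -103*100 = -10300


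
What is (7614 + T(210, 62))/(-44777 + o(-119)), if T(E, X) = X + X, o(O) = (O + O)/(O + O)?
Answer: -3869/22388 ≈ -0.17282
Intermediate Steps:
o(O) = 1 (o(O) = (2*O)/((2*O)) = (2*O)*(1/(2*O)) = 1)
T(E, X) = 2*X
(7614 + T(210, 62))/(-44777 + o(-119)) = (7614 + 2*62)/(-44777 + 1) = (7614 + 124)/(-44776) = 7738*(-1/44776) = -3869/22388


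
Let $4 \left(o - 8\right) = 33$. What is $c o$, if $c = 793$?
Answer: $\frac{51545}{4} \approx 12886.0$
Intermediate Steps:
$o = \frac{65}{4}$ ($o = 8 + \frac{1}{4} \cdot 33 = 8 + \frac{33}{4} = \frac{65}{4} \approx 16.25$)
$c o = 793 \cdot \frac{65}{4} = \frac{51545}{4}$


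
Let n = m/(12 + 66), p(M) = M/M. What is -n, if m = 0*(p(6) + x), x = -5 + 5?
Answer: 0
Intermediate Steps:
p(M) = 1
x = 0
m = 0 (m = 0*(1 + 0) = 0*1 = 0)
n = 0 (n = 0/(12 + 66) = 0/78 = (1/78)*0 = 0)
-n = -1*0 = 0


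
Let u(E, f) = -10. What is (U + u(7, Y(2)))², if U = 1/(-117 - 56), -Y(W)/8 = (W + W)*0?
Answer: 2996361/29929 ≈ 100.12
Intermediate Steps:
Y(W) = 0 (Y(W) = -8*(W + W)*0 = -8*2*W*0 = -8*0 = 0)
U = -1/173 (U = 1/(-173) = -1/173 ≈ -0.0057803)
(U + u(7, Y(2)))² = (-1/173 - 10)² = (-1731/173)² = 2996361/29929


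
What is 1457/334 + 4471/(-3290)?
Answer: 825054/274715 ≈ 3.0033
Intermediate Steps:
1457/334 + 4471/(-3290) = 1457*(1/334) + 4471*(-1/3290) = 1457/334 - 4471/3290 = 825054/274715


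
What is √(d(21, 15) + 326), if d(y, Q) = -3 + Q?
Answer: 13*√2 ≈ 18.385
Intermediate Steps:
√(d(21, 15) + 326) = √((-3 + 15) + 326) = √(12 + 326) = √338 = 13*√2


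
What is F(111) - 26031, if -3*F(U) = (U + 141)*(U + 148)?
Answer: -47787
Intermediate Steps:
F(U) = -(141 + U)*(148 + U)/3 (F(U) = -(U + 141)*(U + 148)/3 = -(141 + U)*(148 + U)/3)
F(111) - 26031 = (-6956 - 289/3*111 - ⅓*111²) - 26031 = (-6956 - 10693 - ⅓*12321) - 26031 = (-6956 - 10693 - 4107) - 26031 = -21756 - 26031 = -47787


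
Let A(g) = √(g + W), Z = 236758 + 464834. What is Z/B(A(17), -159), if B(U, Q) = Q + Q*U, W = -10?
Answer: 116932/159 - 116932*√7/159 ≈ -1210.3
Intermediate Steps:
Z = 701592
A(g) = √(-10 + g) (A(g) = √(g - 10) = √(-10 + g))
Z/B(A(17), -159) = 701592/((-159*(1 + √(-10 + 17)))) = 701592/((-159*(1 + √7))) = 701592/(-159 - 159*√7)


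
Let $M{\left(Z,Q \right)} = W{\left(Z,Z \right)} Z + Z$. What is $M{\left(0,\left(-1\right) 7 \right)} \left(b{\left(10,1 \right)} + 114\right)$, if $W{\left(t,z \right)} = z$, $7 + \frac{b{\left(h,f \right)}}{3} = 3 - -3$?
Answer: $0$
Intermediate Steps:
$b{\left(h,f \right)} = -3$ ($b{\left(h,f \right)} = -21 + 3 \left(3 - -3\right) = -21 + 3 \left(3 + 3\right) = -21 + 3 \cdot 6 = -21 + 18 = -3$)
$M{\left(Z,Q \right)} = Z + Z^{2}$ ($M{\left(Z,Q \right)} = Z Z + Z = Z^{2} + Z = Z + Z^{2}$)
$M{\left(0,\left(-1\right) 7 \right)} \left(b{\left(10,1 \right)} + 114\right) = 0 \left(1 + 0\right) \left(-3 + 114\right) = 0 \cdot 1 \cdot 111 = 0 \cdot 111 = 0$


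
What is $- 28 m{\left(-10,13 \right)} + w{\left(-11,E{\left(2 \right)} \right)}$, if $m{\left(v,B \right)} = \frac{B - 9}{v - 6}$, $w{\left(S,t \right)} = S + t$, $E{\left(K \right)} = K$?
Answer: $-2$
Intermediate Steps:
$m{\left(v,B \right)} = \frac{-9 + B}{-6 + v}$
$- 28 m{\left(-10,13 \right)} + w{\left(-11,E{\left(2 \right)} \right)} = - 28 \frac{-9 + 13}{-6 - 10} + \left(-11 + 2\right) = - 28 \frac{1}{-16} \cdot 4 - 9 = - 28 \left(\left(- \frac{1}{16}\right) 4\right) - 9 = \left(-28\right) \left(- \frac{1}{4}\right) - 9 = 7 - 9 = -2$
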